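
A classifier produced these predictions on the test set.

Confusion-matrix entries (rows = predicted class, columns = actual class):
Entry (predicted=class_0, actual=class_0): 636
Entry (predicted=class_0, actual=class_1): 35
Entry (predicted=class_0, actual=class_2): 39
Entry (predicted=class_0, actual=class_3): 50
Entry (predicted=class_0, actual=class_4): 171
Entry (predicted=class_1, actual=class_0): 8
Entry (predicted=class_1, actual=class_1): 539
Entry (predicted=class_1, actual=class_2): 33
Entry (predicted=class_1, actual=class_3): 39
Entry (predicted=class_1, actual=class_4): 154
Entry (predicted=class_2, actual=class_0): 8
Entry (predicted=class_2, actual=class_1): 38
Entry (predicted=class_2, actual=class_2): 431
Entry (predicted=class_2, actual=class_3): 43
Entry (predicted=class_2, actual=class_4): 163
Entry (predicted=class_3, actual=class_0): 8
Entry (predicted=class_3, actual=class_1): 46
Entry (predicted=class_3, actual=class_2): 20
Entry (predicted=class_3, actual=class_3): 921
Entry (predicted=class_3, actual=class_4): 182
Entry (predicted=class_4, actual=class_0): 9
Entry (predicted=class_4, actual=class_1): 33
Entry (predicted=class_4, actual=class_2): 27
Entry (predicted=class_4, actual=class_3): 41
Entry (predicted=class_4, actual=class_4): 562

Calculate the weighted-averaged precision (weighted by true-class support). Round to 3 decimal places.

Per-class precision (TP/(TP+FP)):
  class_0: TP=636, FP=35+39+50+171=295 → 636/931 = 0.6831
  class_1: TP=539, FP=8+33+39+154=234 → 539/773 = 0.6973
  class_2: TP=431, FP=8+38+43+163=252 → 431/683 = 0.6310
  class_3: TP=921, FP=8+46+20+182=256 → 921/1177 = 0.7825
  class_4: TP=562, FP=9+33+27+41=110 → 562/672 = 0.8363
Weighted-precision = Σ (supportᵢ/N)·precisionᵢ with N=4236: (669/4236)·0.6831 + (691/4236)·0.6973 + (550/4236)·0.6310 + (1094/4236)·0.7825 + (1232/4236)·0.8363 = 0.749

0.749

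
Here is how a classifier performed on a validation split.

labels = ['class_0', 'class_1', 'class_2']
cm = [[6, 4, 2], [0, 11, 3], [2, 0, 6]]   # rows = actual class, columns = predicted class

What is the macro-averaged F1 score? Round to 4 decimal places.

0.6634

Per-class F1 score (2·TP/(2·TP+FP+FN)):
  class_0: TP=6, FP=0+2=2, FN=4+2=6 → 12/20 = 0.60000
  class_1: TP=11, FP=4+0=4, FN=0+3=3 → 22/29 = 0.75862
  class_2: TP=6, FP=2+3=5, FN=2+0=2 → 12/19 = 0.63158
Macro-F1 score = mean = (0.60000 + 0.75862 + 0.63158) / 3 = 0.6634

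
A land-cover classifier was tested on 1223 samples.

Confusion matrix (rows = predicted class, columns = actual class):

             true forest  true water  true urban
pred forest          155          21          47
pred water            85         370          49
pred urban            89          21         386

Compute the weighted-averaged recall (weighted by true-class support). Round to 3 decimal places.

Per-class recall (TP/(TP+FN)):
  forest: TP=155, FN=85+89=174 → 155/329 = 0.4711
  water: TP=370, FN=21+21=42 → 370/412 = 0.8981
  urban: TP=386, FN=47+49=96 → 386/482 = 0.8008
Weighted-recall = Σ (supportᵢ/N)·recallᵢ with N=1223: (329/1223)·0.4711 + (412/1223)·0.8981 + (482/1223)·0.8008 = 0.745

0.745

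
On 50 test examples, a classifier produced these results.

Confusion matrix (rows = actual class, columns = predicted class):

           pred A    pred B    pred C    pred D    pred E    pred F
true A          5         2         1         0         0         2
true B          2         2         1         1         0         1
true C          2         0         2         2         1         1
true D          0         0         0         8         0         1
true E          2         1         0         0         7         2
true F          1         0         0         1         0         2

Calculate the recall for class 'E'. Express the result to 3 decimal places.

recall = TP/(TP+FN).
E: TP=7, FN=2+1+0+0+2=5 → 7/12 = 0.5833

0.583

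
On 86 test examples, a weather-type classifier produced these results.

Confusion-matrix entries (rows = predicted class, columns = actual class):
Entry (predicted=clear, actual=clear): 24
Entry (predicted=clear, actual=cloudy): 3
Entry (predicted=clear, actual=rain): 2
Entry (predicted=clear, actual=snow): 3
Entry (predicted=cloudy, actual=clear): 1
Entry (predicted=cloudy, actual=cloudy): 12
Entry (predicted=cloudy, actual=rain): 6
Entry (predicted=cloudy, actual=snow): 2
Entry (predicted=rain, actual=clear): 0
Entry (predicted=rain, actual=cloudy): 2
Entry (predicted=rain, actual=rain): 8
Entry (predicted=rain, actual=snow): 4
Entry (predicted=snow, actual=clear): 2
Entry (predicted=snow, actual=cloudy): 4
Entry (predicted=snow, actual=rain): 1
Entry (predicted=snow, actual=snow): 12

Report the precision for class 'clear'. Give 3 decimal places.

0.750

precision = TP/(TP+FP).
clear: TP=24, FP=3+2+3=8 → 24/32 = 0.7500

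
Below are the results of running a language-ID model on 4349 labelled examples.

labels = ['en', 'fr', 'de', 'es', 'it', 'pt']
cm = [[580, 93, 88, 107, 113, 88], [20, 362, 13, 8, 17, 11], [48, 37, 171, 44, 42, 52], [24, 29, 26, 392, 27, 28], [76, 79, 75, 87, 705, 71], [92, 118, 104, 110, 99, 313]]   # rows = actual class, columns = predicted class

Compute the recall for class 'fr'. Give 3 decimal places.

One-vs-rest for 'fr': TP = diagonal; FP = other classes predicted 'fr'; FN = 'fr' predicted as other.
recall = TP/(TP+FN).
fr: TP=362, FN=20+13+8+17+11=69 → 362/431 = 0.8399

0.840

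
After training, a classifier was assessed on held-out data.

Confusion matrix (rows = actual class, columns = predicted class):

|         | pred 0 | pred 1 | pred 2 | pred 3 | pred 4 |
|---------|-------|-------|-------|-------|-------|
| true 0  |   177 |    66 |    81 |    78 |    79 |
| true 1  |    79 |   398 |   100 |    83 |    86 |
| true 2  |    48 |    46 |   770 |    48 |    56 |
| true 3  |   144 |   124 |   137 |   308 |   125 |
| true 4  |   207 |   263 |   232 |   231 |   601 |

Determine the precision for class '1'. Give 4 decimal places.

0.4437

Take TP from the diagonal, FP from the rest of the '1' prediction marginal, FN from the rest of the '1' actual marginal.
precision = TP/(TP+FP).
1: TP=398, FP=66+46+124+263=499 → 398/897 = 0.44370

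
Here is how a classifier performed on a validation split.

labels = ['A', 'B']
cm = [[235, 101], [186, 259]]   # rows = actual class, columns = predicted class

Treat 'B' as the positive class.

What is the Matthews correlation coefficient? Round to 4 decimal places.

MCC = (TP·TN − FP·FN) / √((TP+FP)(TP+FN)(TN+FP)(TN+FN))
Numerator = 259·235 − 101·186 = 42079
Denominator = √(360·445·336·421) = √22661251200 = 150536.5444
MCC = 42079 / 150536.5444 = 0.2795

0.2795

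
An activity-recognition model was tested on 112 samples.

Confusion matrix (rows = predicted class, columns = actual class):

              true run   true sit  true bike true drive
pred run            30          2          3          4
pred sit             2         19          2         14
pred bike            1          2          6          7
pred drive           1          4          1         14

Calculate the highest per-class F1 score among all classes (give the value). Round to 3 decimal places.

0.822

Per-class F1 score (2·TP/(2·TP+FP+FN)):
  run: TP=30, FP=2+3+4=9, FN=2+1+1=4 → 60/73 = 0.8219
  sit: TP=19, FP=2+2+14=18, FN=2+2+4=8 → 38/64 = 0.5938
  bike: TP=6, FP=1+2+7=10, FN=3+2+1=6 → 12/28 = 0.4286
  drive: TP=14, FP=1+4+1=6, FN=4+14+7=25 → 28/59 = 0.4746
Highest is class 'run' with F1 score = 0.822.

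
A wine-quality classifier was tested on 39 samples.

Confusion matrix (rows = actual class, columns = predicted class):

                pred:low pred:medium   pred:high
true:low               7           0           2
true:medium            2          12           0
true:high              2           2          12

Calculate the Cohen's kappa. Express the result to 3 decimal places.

0.689

Observed agreement pₒ = trace/N = 31/39 = 0.7949
Expected agreement pₑ = Σ (rowᵢ·colᵢ)/N² = (9·11 + 14·14 + 16·14)/39² = 0.3412
κ = (pₒ − pₑ)/(1 − pₑ) = (0.7949 − 0.3412)/(1 − 0.3412) = 0.689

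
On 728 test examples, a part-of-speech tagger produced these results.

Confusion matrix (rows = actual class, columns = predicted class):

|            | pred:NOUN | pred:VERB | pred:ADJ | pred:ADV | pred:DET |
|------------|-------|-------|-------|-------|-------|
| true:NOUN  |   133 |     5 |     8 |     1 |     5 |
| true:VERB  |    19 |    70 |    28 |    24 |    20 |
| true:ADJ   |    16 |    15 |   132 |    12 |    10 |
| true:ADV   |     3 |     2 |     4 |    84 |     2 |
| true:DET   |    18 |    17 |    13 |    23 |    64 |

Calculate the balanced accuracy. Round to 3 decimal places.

0.676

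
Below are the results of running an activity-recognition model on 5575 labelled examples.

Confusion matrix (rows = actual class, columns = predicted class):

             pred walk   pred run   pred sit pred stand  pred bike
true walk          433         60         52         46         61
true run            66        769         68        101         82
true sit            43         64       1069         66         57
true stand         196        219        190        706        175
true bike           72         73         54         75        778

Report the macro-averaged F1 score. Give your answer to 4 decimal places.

0.6654

Per-class F1 score (2·TP/(2·TP+FP+FN)):
  walk: TP=433, FP=66+43+196+72=377, FN=60+52+46+61=219 → 866/1462 = 0.59234
  run: TP=769, FP=60+64+219+73=416, FN=66+68+101+82=317 → 1538/2271 = 0.67723
  sit: TP=1069, FP=52+68+190+54=364, FN=43+64+66+57=230 → 2138/2732 = 0.78258
  stand: TP=706, FP=46+101+66+75=288, FN=196+219+190+175=780 → 1412/2480 = 0.56935
  bike: TP=778, FP=61+82+57+175=375, FN=72+73+54+75=274 → 1556/2205 = 0.70567
Macro-F1 score = mean = (0.59234 + 0.67723 + 0.78258 + 0.56935 + 0.70567) / 5 = 0.6654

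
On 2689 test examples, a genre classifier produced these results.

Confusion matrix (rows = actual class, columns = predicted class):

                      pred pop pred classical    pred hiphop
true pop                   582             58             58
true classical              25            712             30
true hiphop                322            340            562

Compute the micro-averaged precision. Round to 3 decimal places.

0.690

Micro-averaging pools counts across classes: ΣTP=1856, ΣFP=833, ΣFN=833.
Micro-precision = TP/(TP+FP) on pooled counts = 0.690 (equals overall accuracy in single-label multiclass).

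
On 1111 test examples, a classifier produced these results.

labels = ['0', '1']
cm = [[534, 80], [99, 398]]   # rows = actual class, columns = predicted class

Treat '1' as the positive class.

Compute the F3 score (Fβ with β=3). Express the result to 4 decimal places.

0.8039

Fβ = (1+β²)·TP / ((1+β²)·TP + β²·FN + FP), with β²=9
= 10·398 / (10·398 + 9·99 + 80) = 0.8039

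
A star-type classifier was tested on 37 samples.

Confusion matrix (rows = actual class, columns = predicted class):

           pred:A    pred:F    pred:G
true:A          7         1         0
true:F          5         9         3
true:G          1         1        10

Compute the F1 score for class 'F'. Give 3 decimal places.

Treat 'F' as positive and all other classes as negative.
F1 score = 2·TP/(2·TP+FP+FN).
F: TP=9, FP=1+1=2, FN=5+3=8 → 18/28 = 0.6429

0.643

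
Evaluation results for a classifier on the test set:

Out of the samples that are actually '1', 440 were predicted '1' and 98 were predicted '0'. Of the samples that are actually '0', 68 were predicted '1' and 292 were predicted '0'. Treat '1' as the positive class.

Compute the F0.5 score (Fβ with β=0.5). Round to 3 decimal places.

0.856

Fβ = (1+β²)·TP / ((1+β²)·TP + β²·FN + FP), with β²=1/4
= 1.25·440 / (1.25·440 + 0.25·98 + 68) = 0.856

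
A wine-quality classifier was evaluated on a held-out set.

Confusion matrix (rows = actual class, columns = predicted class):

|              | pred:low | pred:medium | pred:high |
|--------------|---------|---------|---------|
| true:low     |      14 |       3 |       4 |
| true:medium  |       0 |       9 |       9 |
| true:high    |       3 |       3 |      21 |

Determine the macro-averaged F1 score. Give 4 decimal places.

0.6569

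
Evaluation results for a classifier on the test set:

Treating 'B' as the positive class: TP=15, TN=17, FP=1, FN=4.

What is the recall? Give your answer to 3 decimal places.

0.789

Recall = TP/(TP+FN) = 15/(15+4) = 15/19 = 0.789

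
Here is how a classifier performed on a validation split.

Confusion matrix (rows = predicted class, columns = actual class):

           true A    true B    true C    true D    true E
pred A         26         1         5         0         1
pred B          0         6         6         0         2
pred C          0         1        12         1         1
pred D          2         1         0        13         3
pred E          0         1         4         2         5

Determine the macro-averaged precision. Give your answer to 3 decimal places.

Per-class precision (TP/(TP+FP)):
  A: TP=26, FP=1+5+0+1=7 → 26/33 = 0.7879
  B: TP=6, FP=0+6+0+2=8 → 6/14 = 0.4286
  C: TP=12, FP=0+1+1+1=3 → 12/15 = 0.8000
  D: TP=13, FP=2+1+0+3=6 → 13/19 = 0.6842
  E: TP=5, FP=0+1+4+2=7 → 5/12 = 0.4167
Macro-precision = mean = (0.7879 + 0.4286 + 0.8000 + 0.6842 + 0.4167) / 5 = 0.623

0.623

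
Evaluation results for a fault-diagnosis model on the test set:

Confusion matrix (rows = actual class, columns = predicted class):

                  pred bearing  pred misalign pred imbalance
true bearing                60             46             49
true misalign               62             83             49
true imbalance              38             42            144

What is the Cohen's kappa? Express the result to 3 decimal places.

0.242

Observed agreement pₒ = trace/N = 287/573 = 0.5009
Expected agreement pₑ = Σ (rowᵢ·colᵢ)/N² = (155·160 + 194·171 + 224·242)/573² = 0.3417
κ = (pₒ − pₑ)/(1 − pₑ) = (0.5009 − 0.3417)/(1 − 0.3417) = 0.242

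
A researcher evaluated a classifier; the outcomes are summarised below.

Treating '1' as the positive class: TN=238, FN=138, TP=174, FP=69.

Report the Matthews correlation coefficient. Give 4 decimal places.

MCC = (TP·TN − FP·FN) / √((TP+FP)(TP+FN)(TN+FP)(TN+FN))
Numerator = 174·238 − 69·138 = 31890
Denominator = √(243·312·307·376) = √8751592512 = 93549.9466
MCC = 31890 / 93549.9466 = 0.3409

0.3409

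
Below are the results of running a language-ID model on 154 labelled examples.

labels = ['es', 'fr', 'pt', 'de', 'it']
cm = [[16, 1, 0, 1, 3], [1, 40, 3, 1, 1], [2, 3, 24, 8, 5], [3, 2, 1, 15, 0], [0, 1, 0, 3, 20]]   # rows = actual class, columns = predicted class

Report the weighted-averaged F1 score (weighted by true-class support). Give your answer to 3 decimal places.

Per-class F1 score (2·TP/(2·TP+FP+FN)):
  es: TP=16, FP=1+2+3+0=6, FN=1+0+1+3=5 → 32/43 = 0.7442
  fr: TP=40, FP=1+3+2+1=7, FN=1+3+1+1=6 → 80/93 = 0.8602
  pt: TP=24, FP=0+3+1+0=4, FN=2+3+8+5=18 → 48/70 = 0.6857
  de: TP=15, FP=1+1+8+3=13, FN=3+2+1+0=6 → 30/49 = 0.6122
  it: TP=20, FP=3+1+5+0=9, FN=0+1+0+3=4 → 40/53 = 0.7547
Weighted-F1 score = Σ (supportᵢ/N)·F1 scoreᵢ with N=154: (21/154)·0.7442 + (46/154)·0.8602 + (42/154)·0.6857 + (21/154)·0.6122 + (24/154)·0.7547 = 0.747

0.747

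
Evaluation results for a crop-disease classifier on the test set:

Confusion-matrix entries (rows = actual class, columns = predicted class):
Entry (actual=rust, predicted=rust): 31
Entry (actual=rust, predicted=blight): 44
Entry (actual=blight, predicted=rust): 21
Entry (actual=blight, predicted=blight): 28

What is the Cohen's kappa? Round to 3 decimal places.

-0.014

Observed agreement pₒ = trace/N = 59/124 = 0.4758
Expected agreement pₑ = Σ (rowᵢ·colᵢ)/N² = (75·52 + 49·72)/124² = 0.4831
κ = (pₒ − pₑ)/(1 − pₑ) = (0.4758 − 0.4831)/(1 − 0.4831) = -0.014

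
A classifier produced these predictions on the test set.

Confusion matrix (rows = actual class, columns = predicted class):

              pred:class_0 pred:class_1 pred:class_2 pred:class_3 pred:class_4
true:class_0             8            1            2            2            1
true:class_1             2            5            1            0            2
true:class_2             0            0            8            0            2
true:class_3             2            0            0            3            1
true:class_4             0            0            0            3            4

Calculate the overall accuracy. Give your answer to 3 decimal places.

0.596

Accuracy = trace / total = (8+5+8+3+4=28) / 47 = 28/47 = 0.596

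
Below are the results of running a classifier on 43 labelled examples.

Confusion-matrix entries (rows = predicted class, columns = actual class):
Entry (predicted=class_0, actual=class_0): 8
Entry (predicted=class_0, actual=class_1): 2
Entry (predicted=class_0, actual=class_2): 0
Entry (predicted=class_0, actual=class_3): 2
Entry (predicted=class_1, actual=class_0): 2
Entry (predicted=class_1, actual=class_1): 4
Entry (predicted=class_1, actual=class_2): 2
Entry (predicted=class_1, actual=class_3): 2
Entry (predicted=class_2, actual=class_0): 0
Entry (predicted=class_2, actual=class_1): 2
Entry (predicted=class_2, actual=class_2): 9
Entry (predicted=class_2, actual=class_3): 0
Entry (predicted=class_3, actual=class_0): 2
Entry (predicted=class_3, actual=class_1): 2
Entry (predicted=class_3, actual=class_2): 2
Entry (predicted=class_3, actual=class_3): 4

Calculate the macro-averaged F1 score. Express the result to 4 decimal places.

Per-class F1 score (2·TP/(2·TP+FP+FN)):
  class_0: TP=8, FP=2+0+2=4, FN=2+0+2=4 → 16/24 = 0.66667
  class_1: TP=4, FP=2+2+2=6, FN=2+2+2=6 → 8/20 = 0.40000
  class_2: TP=9, FP=0+2+0=2, FN=0+2+2=4 → 18/24 = 0.75000
  class_3: TP=4, FP=2+2+2=6, FN=2+2+0=4 → 8/18 = 0.44444
Macro-F1 score = mean = (0.66667 + 0.40000 + 0.75000 + 0.44444) / 4 = 0.5653

0.5653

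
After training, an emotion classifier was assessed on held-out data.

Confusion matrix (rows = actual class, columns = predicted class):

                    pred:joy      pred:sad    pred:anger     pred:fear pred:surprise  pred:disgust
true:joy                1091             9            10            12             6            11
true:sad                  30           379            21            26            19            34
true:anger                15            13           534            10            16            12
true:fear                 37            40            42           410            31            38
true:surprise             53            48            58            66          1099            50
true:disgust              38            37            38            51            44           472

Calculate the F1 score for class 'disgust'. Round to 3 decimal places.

F1 score = 2·TP/(2·TP+FP+FN).
disgust: TP=472, FP=11+34+12+38+50=145, FN=38+37+38+51+44=208 → 944/1297 = 0.7278

0.728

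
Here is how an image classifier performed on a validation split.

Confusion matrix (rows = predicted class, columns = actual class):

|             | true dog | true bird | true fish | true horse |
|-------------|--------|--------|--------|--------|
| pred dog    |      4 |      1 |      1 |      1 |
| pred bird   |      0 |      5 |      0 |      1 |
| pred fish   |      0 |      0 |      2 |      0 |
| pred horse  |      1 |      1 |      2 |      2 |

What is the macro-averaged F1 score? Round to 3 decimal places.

0.602

Per-class F1 score (2·TP/(2·TP+FP+FN)):
  dog: TP=4, FP=1+1+1=3, FN=0+0+1=1 → 8/12 = 0.6667
  bird: TP=5, FP=0+0+1=1, FN=1+0+1=2 → 10/13 = 0.7692
  fish: TP=2, FP=0+0+0=0, FN=1+0+2=3 → 4/7 = 0.5714
  horse: TP=2, FP=1+1+2=4, FN=1+1+0=2 → 4/10 = 0.4000
Macro-F1 score = mean = (0.6667 + 0.7692 + 0.5714 + 0.4000) / 4 = 0.602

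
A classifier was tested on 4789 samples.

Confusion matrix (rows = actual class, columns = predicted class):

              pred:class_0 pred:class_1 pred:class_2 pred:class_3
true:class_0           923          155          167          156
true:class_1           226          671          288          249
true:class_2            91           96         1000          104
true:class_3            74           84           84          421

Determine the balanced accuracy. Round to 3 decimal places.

0.634

Balanced accuracy = mean of per-class recall.
  class_0: recall = 923/1401 = 0.6588
  class_1: recall = 671/1434 = 0.4679
  class_2: recall = 1000/1291 = 0.7746
  class_3: recall = 421/663 = 0.6350
Mean = (0.6588 + 0.4679 + 0.7746 + 0.6350) / 4 = 0.634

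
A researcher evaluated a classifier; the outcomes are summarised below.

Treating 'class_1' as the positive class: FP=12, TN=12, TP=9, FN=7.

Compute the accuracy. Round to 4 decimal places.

Accuracy = (TP+TN)/N = (9+12)/40 = 0.5250

0.5250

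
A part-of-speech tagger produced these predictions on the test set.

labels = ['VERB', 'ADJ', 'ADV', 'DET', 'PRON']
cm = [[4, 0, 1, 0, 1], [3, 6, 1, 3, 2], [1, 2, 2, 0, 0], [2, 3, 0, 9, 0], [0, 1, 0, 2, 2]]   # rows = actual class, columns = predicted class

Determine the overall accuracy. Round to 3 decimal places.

0.511

Accuracy = trace / total = (4+6+2+9+2=23) / 45 = 23/45 = 0.511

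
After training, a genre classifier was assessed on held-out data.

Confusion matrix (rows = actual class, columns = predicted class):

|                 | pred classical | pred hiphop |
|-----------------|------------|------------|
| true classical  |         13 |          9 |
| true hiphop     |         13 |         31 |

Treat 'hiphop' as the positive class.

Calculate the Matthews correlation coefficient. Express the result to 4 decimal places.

MCC = (TP·TN − FP·FN) / √((TP+FP)(TP+FN)(TN+FP)(TN+FN))
Numerator = 31·13 − 9·13 = 286
Denominator = √(40·44·22·26) = √1006720 = 1003.3544
MCC = 286 / 1003.3544 = 0.2850

0.2850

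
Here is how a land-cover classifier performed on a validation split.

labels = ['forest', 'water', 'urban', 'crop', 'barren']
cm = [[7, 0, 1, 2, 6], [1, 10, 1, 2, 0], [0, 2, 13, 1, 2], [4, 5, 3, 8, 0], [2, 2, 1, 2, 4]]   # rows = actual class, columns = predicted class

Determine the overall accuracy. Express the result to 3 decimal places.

Accuracy = trace / total = (7+10+13+8+4=42) / 79 = 42/79 = 0.532

0.532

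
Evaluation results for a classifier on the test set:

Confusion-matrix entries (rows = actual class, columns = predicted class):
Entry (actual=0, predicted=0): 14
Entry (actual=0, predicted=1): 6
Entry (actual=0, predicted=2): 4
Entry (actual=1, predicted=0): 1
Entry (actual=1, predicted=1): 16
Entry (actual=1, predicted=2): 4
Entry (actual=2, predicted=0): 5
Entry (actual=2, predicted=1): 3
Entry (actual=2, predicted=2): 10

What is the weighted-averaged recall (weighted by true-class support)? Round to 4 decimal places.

0.6349

Per-class recall (TP/(TP+FN)):
  0: TP=14, FN=6+4=10 → 14/24 = 0.58333
  1: TP=16, FN=1+4=5 → 16/21 = 0.76190
  2: TP=10, FN=5+3=8 → 10/18 = 0.55556
Weighted-recall = Σ (supportᵢ/N)·recallᵢ with N=63: (24/63)·0.58333 + (21/63)·0.76190 + (18/63)·0.55556 = 0.6349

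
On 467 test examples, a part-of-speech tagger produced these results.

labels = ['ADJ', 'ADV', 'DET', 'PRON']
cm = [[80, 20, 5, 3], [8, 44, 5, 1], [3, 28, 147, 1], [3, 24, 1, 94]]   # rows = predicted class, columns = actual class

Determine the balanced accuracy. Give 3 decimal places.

0.778

Balanced accuracy = mean of per-class recall.
  ADJ: recall = 80/94 = 0.8511
  ADV: recall = 44/116 = 0.3793
  DET: recall = 147/158 = 0.9304
  PRON: recall = 94/99 = 0.9495
Mean = (0.8511 + 0.3793 + 0.9304 + 0.9495) / 4 = 0.778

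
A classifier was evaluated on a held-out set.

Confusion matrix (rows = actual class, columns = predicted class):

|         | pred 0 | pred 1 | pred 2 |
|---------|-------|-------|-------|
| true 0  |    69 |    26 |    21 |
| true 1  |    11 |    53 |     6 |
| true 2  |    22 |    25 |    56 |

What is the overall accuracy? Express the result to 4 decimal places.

Accuracy = trace / total = (69+53+56=178) / 289 = 178/289 = 0.6159

0.6159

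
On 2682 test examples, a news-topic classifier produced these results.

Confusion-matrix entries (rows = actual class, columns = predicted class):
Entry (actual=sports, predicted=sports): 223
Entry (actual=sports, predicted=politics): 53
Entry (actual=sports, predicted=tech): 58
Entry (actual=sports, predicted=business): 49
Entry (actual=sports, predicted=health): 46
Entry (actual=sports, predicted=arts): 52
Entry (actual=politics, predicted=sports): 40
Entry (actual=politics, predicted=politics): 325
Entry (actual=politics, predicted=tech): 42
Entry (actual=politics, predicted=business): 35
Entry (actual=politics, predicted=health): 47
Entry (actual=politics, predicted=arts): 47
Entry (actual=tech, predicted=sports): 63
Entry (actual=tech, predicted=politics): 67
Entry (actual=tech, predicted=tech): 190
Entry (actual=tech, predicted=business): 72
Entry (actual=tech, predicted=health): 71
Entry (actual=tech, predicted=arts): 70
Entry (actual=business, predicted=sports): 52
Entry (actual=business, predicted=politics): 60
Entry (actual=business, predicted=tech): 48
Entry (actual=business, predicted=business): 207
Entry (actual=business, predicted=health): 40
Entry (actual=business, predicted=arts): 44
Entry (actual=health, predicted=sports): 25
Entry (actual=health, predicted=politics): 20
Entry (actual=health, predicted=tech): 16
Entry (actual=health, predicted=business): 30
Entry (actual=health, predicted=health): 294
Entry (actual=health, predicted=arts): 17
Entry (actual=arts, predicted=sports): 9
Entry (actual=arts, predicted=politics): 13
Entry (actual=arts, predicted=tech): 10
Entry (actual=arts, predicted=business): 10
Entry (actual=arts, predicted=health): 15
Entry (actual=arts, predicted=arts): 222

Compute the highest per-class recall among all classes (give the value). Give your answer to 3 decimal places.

Per-class recall (TP/(TP+FN)):
  sports: TP=223, FN=53+58+49+46+52=258 → 223/481 = 0.4636
  politics: TP=325, FN=40+42+35+47+47=211 → 325/536 = 0.6063
  tech: TP=190, FN=63+67+72+71+70=343 → 190/533 = 0.3565
  business: TP=207, FN=52+60+48+40+44=244 → 207/451 = 0.4590
  health: TP=294, FN=25+20+16+30+17=108 → 294/402 = 0.7313
  arts: TP=222, FN=9+13+10+10+15=57 → 222/279 = 0.7957
Highest is class 'arts' with recall = 0.796.

0.796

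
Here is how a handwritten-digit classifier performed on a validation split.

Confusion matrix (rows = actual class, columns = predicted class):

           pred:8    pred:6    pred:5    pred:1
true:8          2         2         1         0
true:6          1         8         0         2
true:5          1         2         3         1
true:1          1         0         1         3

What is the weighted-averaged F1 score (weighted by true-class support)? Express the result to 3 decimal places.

Per-class F1 score (2·TP/(2·TP+FP+FN)):
  8: TP=2, FP=1+1+1=3, FN=2+1+0=3 → 4/10 = 0.4000
  6: TP=8, FP=2+2+0=4, FN=1+0+2=3 → 16/23 = 0.6957
  5: TP=3, FP=1+0+1=2, FN=1+2+1=4 → 6/12 = 0.5000
  1: TP=3, FP=0+2+1=3, FN=1+0+1=2 → 6/11 = 0.5455
Weighted-F1 score = Σ (supportᵢ/N)·F1 scoreᵢ with N=28: (5/28)·0.4000 + (11/28)·0.6957 + (7/28)·0.5000 + (5/28)·0.5455 = 0.567

0.567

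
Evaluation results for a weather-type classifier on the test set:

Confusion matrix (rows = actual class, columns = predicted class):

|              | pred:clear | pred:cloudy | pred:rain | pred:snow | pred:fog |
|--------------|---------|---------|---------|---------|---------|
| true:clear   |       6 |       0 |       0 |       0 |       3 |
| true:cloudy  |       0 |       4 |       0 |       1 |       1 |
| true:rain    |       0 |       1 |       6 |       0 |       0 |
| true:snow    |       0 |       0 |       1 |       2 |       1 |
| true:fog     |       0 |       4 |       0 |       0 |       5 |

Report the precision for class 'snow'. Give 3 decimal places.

Treat 'snow' as positive and all other classes as negative.
precision = TP/(TP+FP).
snow: TP=2, FP=0+1+0+0=1 → 2/3 = 0.6667

0.667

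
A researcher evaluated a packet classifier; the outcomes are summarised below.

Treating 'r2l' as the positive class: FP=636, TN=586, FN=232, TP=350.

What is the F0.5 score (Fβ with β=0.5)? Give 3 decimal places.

Fβ = (1+β²)·TP / ((1+β²)·TP + β²·FN + FP), with β²=1/4
= 1.25·350 / (1.25·350 + 0.25·232 + 636) = 0.387

0.387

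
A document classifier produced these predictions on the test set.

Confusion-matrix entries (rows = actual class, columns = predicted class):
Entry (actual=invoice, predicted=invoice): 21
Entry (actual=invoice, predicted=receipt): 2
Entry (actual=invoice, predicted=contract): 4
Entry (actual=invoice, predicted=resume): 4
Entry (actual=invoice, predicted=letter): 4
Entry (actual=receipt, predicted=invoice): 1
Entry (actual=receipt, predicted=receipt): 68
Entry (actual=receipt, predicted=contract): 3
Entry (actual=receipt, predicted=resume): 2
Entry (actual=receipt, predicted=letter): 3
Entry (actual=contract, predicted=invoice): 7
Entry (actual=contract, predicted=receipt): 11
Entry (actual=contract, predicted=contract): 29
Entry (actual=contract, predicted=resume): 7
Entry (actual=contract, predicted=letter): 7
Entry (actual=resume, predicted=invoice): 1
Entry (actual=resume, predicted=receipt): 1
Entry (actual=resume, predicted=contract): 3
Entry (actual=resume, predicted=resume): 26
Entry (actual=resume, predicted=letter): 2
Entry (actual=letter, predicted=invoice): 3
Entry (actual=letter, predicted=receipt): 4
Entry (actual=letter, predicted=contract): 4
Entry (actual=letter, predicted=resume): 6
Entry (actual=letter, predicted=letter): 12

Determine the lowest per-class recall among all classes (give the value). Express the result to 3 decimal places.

0.414

Per-class recall (TP/(TP+FN)):
  invoice: TP=21, FN=2+4+4+4=14 → 21/35 = 0.6000
  receipt: TP=68, FN=1+3+2+3=9 → 68/77 = 0.8831
  contract: TP=29, FN=7+11+7+7=32 → 29/61 = 0.4754
  resume: TP=26, FN=1+1+3+2=7 → 26/33 = 0.7879
  letter: TP=12, FN=3+4+4+6=17 → 12/29 = 0.4138
Lowest is class 'letter' with recall = 0.414.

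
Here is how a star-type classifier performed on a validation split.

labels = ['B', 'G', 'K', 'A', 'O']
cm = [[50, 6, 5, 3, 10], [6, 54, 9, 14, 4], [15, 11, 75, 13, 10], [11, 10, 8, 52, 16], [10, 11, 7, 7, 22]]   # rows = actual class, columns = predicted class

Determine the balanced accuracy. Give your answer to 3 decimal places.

0.565

Balanced accuracy = mean of per-class recall.
  B: recall = 50/74 = 0.6757
  G: recall = 54/87 = 0.6207
  K: recall = 75/124 = 0.6048
  A: recall = 52/97 = 0.5361
  O: recall = 22/57 = 0.3860
Mean = (0.6757 + 0.6207 + 0.6048 + 0.5361 + 0.3860) / 5 = 0.565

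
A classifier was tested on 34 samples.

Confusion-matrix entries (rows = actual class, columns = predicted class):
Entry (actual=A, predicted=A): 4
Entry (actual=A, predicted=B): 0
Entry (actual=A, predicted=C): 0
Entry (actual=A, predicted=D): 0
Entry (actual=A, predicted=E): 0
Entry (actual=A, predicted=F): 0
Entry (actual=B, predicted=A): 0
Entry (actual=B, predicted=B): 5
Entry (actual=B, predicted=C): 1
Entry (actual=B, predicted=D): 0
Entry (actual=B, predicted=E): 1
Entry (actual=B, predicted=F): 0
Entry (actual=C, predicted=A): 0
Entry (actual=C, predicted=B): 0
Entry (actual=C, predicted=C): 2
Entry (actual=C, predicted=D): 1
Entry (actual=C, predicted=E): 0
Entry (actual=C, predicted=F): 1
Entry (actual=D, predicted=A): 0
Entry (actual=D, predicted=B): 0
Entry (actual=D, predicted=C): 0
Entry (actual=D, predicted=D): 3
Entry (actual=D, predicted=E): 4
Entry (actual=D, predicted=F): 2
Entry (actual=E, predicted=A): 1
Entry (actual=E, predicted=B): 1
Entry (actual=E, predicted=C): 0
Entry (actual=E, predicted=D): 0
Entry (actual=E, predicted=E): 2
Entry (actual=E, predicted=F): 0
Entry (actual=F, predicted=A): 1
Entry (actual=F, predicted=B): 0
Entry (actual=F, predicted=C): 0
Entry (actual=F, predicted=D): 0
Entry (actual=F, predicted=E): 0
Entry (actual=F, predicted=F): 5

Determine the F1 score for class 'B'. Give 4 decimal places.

Treat 'B' as positive and all other classes as negative.
F1 score = 2·TP/(2·TP+FP+FN).
B: TP=5, FP=0+0+0+1+0=1, FN=0+1+0+1+0=2 → 10/13 = 0.76923

0.7692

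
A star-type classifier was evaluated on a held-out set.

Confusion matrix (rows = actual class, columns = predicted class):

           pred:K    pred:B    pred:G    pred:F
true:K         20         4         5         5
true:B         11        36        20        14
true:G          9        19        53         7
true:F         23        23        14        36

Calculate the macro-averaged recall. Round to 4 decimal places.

0.5025

Per-class recall (TP/(TP+FN)):
  K: TP=20, FN=4+5+5=14 → 20/34 = 0.58824
  B: TP=36, FN=11+20+14=45 → 36/81 = 0.44444
  G: TP=53, FN=9+19+7=35 → 53/88 = 0.60227
  F: TP=36, FN=23+23+14=60 → 36/96 = 0.37500
Macro-recall = mean = (0.58824 + 0.44444 + 0.60227 + 0.37500) / 4 = 0.5025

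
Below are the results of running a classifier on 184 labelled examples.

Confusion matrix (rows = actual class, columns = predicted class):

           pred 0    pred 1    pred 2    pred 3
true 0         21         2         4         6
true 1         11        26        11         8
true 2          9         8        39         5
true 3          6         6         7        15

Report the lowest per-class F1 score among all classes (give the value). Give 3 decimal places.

0.441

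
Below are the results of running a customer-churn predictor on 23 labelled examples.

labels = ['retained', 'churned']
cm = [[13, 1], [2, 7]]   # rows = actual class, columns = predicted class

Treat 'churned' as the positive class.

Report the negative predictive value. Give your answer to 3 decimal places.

NPV = TN/(TN+FN) = 13/(13+2) = 0.867

0.867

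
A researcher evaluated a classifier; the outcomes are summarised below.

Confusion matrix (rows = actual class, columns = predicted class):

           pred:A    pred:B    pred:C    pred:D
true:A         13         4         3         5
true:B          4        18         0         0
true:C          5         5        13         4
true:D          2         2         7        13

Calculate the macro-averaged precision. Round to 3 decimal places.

0.580

Per-class precision (TP/(TP+FP)):
  A: TP=13, FP=4+5+2=11 → 13/24 = 0.5417
  B: TP=18, FP=4+5+2=11 → 18/29 = 0.6207
  C: TP=13, FP=3+0+7=10 → 13/23 = 0.5652
  D: TP=13, FP=5+0+4=9 → 13/22 = 0.5909
Macro-precision = mean = (0.5417 + 0.6207 + 0.5652 + 0.5909) / 4 = 0.580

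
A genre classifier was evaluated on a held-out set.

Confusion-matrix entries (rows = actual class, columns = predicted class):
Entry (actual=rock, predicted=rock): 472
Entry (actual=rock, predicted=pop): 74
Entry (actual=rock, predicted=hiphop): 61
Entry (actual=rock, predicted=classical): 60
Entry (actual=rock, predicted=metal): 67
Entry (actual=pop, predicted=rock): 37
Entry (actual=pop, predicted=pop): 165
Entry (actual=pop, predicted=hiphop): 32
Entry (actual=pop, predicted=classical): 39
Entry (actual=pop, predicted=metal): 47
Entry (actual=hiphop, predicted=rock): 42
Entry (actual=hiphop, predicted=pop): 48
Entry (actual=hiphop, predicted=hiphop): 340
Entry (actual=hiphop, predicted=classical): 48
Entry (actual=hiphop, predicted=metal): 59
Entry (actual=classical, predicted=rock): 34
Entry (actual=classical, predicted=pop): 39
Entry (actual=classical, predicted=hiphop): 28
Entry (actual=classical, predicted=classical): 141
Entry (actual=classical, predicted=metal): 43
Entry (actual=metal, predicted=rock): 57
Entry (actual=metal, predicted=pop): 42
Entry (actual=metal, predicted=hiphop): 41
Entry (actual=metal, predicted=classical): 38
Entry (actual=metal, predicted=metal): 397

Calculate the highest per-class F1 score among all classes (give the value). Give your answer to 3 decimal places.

0.686

Per-class F1 score (2·TP/(2·TP+FP+FN)):
  rock: TP=472, FP=37+42+34+57=170, FN=74+61+60+67=262 → 944/1376 = 0.6860
  pop: TP=165, FP=74+48+39+42=203, FN=37+32+39+47=155 → 330/688 = 0.4797
  hiphop: TP=340, FP=61+32+28+41=162, FN=42+48+48+59=197 → 680/1039 = 0.6545
  classical: TP=141, FP=60+39+48+38=185, FN=34+39+28+43=144 → 282/611 = 0.4615
  metal: TP=397, FP=67+47+59+43=216, FN=57+42+41+38=178 → 794/1188 = 0.6684
Highest is class 'rock' with F1 score = 0.686.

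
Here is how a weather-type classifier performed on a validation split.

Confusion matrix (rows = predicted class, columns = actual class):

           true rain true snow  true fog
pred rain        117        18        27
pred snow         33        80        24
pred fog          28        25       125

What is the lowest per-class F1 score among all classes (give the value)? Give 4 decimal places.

0.6154

Per-class F1 score (2·TP/(2·TP+FP+FN)):
  rain: TP=117, FP=18+27=45, FN=33+28=61 → 234/340 = 0.68824
  snow: TP=80, FP=33+24=57, FN=18+25=43 → 160/260 = 0.61538
  fog: TP=125, FP=28+25=53, FN=27+24=51 → 250/354 = 0.70621
Lowest is class 'snow' with F1 score = 0.6154.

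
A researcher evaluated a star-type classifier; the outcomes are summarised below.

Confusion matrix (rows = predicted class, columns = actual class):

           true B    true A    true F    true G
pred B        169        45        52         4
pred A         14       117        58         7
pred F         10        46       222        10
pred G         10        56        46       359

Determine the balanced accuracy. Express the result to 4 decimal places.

Balanced accuracy = mean of per-class recall.
  B: recall = 169/203 = 0.83251
  A: recall = 117/264 = 0.44318
  F: recall = 222/378 = 0.58730
  G: recall = 359/380 = 0.94474
Mean = (0.83251 + 0.44318 + 0.58730 + 0.94474) / 4 = 0.7019

0.7019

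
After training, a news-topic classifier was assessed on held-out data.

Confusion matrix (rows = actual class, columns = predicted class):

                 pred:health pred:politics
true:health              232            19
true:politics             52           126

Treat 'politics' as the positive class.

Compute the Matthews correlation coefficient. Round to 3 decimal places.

MCC = (TP·TN − FP·FN) / √((TP+FP)(TP+FN)(TN+FP)(TN+FN))
Numerator = 126·232 − 19·52 = 28244
Denominator = √(145·178·251·284) = √1839840040 = 42893.3566
MCC = 28244 / 42893.3566 = 0.658

0.658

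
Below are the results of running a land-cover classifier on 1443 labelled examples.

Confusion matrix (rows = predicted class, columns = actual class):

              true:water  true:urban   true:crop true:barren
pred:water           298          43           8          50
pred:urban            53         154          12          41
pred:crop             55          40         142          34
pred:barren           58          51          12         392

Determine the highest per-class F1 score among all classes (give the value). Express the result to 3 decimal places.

Per-class F1 score (2·TP/(2·TP+FP+FN)):
  water: TP=298, FP=43+8+50=101, FN=53+55+58=166 → 596/863 = 0.6906
  urban: TP=154, FP=53+12+41=106, FN=43+40+51=134 → 308/548 = 0.5620
  crop: TP=142, FP=55+40+34=129, FN=8+12+12=32 → 284/445 = 0.6382
  barren: TP=392, FP=58+51+12=121, FN=50+41+34=125 → 784/1030 = 0.7612
Highest is class 'barren' with F1 score = 0.761.

0.761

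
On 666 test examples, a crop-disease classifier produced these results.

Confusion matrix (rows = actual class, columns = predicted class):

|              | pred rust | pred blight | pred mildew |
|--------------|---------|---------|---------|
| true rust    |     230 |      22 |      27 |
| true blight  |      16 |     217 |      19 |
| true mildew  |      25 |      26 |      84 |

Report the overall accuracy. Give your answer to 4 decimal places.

0.7973

Accuracy = trace / total = (230+217+84=531) / 666 = 531/666 = 0.7973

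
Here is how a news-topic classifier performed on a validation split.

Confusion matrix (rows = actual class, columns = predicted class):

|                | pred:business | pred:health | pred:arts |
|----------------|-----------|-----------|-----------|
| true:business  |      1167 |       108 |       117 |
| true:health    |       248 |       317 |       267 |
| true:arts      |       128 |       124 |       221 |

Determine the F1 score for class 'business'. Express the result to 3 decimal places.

Take TP from the diagonal, FP from the rest of the 'business' prediction marginal, FN from the rest of the 'business' actual marginal.
F1 score = 2·TP/(2·TP+FP+FN).
business: TP=1167, FP=248+128=376, FN=108+117=225 → 2334/2935 = 0.7952

0.795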